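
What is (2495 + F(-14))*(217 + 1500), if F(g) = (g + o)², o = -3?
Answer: 4780128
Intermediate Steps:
F(g) = (-3 + g)² (F(g) = (g - 3)² = (-3 + g)²)
(2495 + F(-14))*(217 + 1500) = (2495 + (-3 - 14)²)*(217 + 1500) = (2495 + (-17)²)*1717 = (2495 + 289)*1717 = 2784*1717 = 4780128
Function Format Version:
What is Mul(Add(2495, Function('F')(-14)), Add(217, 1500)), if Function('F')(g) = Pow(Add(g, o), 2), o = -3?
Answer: 4780128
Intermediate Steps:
Function('F')(g) = Pow(Add(-3, g), 2) (Function('F')(g) = Pow(Add(g, -3), 2) = Pow(Add(-3, g), 2))
Mul(Add(2495, Function('F')(-14)), Add(217, 1500)) = Mul(Add(2495, Pow(Add(-3, -14), 2)), Add(217, 1500)) = Mul(Add(2495, Pow(-17, 2)), 1717) = Mul(Add(2495, 289), 1717) = Mul(2784, 1717) = 4780128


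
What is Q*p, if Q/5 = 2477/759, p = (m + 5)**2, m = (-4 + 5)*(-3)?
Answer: 49540/759 ≈ 65.270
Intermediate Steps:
m = -3 (m = 1*(-3) = -3)
p = 4 (p = (-3 + 5)**2 = 2**2 = 4)
Q = 12385/759 (Q = 5*(2477/759) = 12385/759 ≈ 16.318)
Q*p = (12385/759)*4 = 49540/759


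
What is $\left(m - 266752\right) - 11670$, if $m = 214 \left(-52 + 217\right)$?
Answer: $-243112$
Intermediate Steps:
$m = 35310$ ($m = 214 \cdot 165 = 35310$)
$\left(m - 266752\right) - 11670 = \left(35310 - 266752\right) - 11670 = -231442 - 11670 = -243112$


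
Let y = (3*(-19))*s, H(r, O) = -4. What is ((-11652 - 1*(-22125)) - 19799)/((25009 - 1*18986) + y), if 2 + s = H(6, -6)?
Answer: -9326/6365 ≈ -1.4652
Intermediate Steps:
s = -6 (s = -2 - 4 = -6)
y = 342 (y = (3*(-19))*(-6) = -57*(-6) = 342)
((-11652 - 1*(-22125)) - 19799)/((25009 - 1*18986) + y) = ((-11652 - 1*(-22125)) - 19799)/((25009 - 1*18986) + 342) = ((-11652 + 22125) - 19799)/((25009 - 18986) + 342) = (10473 - 19799)/(6023 + 342) = -9326/6365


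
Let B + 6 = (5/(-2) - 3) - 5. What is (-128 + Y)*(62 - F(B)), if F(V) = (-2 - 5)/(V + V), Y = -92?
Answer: -40780/3 ≈ -13593.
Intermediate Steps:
B = -33/2 (B = -6 + ((5/(-2) - 3) - 5) = -6 + ((5*(-1/2) - 3) - 5) = -6 + ((-5/2 - 3) - 5) = -6 + (-11/2 - 5) = -6 - 21/2 = -33/2 ≈ -16.500)
F(V) = -7/(2*V) (F(V) = -7*1/(2*V) = -7/(2*V))
(-128 + Y)*(62 - F(B)) = (-128 - 92)*(62 - (-7)/(2*(-33/2))) = -220*(62 - (-7)*(-2)/(2*33)) = -220*(62 - 1*7/33) = -220*(62 - 7/33) = -220*2039/33 = -40780/3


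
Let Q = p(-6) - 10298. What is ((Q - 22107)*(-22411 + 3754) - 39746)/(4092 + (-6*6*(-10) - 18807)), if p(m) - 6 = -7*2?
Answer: -120937919/2871 ≈ -42124.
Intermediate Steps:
p(m) = -8 (p(m) = 6 - 7*2 = 6 - 14 = -8)
Q = -10306 (Q = -8 - 10298 = -10306)
((Q - 22107)*(-22411 + 3754) - 39746)/(4092 + (-6*6*(-10) - 18807)) = ((-10306 - 22107)*(-22411 + 3754) - 39746)/(4092 + (-6*6*(-10) - 18807)) = (-32413*(-18657) - 39746)/(4092 + (-36*(-10) - 18807)) = (604729341 - 39746)/(4092 + (360 - 18807)) = 604689595/(4092 - 18447) = 604689595/(-14355) = 604689595*(-1/14355) = -120937919/2871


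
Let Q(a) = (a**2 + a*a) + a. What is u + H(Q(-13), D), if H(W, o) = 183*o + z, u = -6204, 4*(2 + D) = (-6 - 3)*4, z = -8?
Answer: -8225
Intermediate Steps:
Q(a) = a + 2*a**2 (Q(a) = (a**2 + a**2) + a = 2*a**2 + a = a + 2*a**2)
D = -11 (D = -2 + ((-6 - 3)*4)/4 = -2 + (-9*4)/4 = -2 + (1/4)*(-36) = -2 - 9 = -11)
H(W, o) = -8 + 183*o (H(W, o) = 183*o - 8 = -8 + 183*o)
u + H(Q(-13), D) = -6204 + (-8 + 183*(-11)) = -6204 + (-8 - 2013) = -6204 - 2021 = -8225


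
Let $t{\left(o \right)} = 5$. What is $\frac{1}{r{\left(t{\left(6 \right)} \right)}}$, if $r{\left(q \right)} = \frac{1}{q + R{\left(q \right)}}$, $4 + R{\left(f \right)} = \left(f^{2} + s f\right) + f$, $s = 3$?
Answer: $46$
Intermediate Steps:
$R{\left(f \right)} = -4 + f^{2} + 4 f$ ($R{\left(f \right)} = -4 + \left(\left(f^{2} + 3 f\right) + f\right) = -4 + \left(f^{2} + 4 f\right) = -4 + f^{2} + 4 f$)
$r{\left(q \right)} = \frac{1}{-4 + q^{2} + 5 q}$ ($r{\left(q \right)} = \frac{1}{q + \left(-4 + q^{2} + 4 q\right)} = \frac{1}{-4 + q^{2} + 5 q}$)
$\frac{1}{r{\left(t{\left(6 \right)} \right)}} = \frac{1}{\frac{1}{-4 + 5^{2} + 5 \cdot 5}} = \frac{1}{\frac{1}{-4 + 25 + 25}} = \frac{1}{\frac{1}{46}} = 46$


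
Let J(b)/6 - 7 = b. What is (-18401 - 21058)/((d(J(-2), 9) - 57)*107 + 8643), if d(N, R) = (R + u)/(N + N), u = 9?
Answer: -131530/8587 ≈ -15.317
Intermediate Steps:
J(b) = 42 + 6*b
d(N, R) = (9 + R)/(2*N) (d(N, R) = (R + 9)/(N + N) = (9 + R)/((2*N)) = (9 + R)*(1/(2*N)) = (9 + R)/(2*N))
(-18401 - 21058)/((d(J(-2), 9) - 57)*107 + 8643) = (-18401 - 21058)/(((9 + 9)/(2*(42 + 6*(-2))) - 57)*107 + 8643) = -39459/(((½)*18/(42 - 12) - 57)*107 + 8643) = -39459/(((½)*18/30 - 57)*107 + 8643) = -39459/(((½)*(1/30)*18 - 57)*107 + 8643) = -39459/((3/10 - 57)*107 + 8643) = -39459/(-567/10*107 + 8643) = -39459/(-60669/10 + 8643) = -39459/25761/10 = -39459*10/25761 = -131530/8587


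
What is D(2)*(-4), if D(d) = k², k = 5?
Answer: -100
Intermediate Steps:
D(d) = 25 (D(d) = 5² = 25)
D(2)*(-4) = 25*(-4) = -100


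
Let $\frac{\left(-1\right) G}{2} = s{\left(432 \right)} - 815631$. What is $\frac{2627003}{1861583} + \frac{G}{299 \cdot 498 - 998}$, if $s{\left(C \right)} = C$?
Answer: $\frac{1711832725873}{137667786016} \approx 12.435$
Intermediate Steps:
$G = 1630398$ ($G = - 2 \left(432 - 815631\right) = \left(-2\right) \left(-815199\right) = 1630398$)
$\frac{2627003}{1861583} + \frac{G}{299 \cdot 498 - 998} = \frac{2627003}{1861583} + \frac{1630398}{299 \cdot 498 - 998} = 2627003 \cdot \frac{1}{1861583} + \frac{1630398}{148902 - 998} = \frac{2627003}{1861583} + \frac{1630398}{147904} = \frac{2627003}{1861583} + 1630398 \cdot \frac{1}{147904} = \frac{2627003}{1861583} + \frac{815199}{73952} = \frac{1711832725873}{137667786016}$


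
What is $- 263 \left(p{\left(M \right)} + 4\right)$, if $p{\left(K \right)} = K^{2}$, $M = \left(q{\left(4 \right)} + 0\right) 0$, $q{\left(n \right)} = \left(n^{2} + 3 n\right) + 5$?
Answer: $-1052$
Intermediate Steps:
$q{\left(n \right)} = 5 + n^{2} + 3 n$
$M = 0$ ($M = \left(\left(5 + 4^{2} + 3 \cdot 4\right) + 0\right) 0 = \left(\left(5 + 16 + 12\right) + 0\right) 0 = \left(33 + 0\right) 0 = 33 \cdot 0 = 0$)
$- 263 \left(p{\left(M \right)} + 4\right) = - 263 \left(0^{2} + 4\right) = - 263 \left(0 + 4\right) = \left(-263\right) 4 = -1052$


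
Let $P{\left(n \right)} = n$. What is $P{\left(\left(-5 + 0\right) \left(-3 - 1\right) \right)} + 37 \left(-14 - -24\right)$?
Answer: $390$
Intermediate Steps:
$P{\left(\left(-5 + 0\right) \left(-3 - 1\right) \right)} + 37 \left(-14 - -24\right) = \left(-5 + 0\right) \left(-3 - 1\right) + 37 \left(-14 - -24\right) = \left(-5\right) \left(-4\right) + 37 \left(-14 + 24\right) = 20 + 37 \cdot 10 = 20 + 370 = 390$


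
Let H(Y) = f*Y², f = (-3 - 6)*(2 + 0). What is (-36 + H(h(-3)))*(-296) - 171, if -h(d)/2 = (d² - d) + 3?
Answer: 4805685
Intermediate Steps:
h(d) = -6 - 2*d² + 2*d (h(d) = -2*((d² - d) + 3) = -2*(3 + d² - d) = -6 - 2*d² + 2*d)
f = -18 (f = -9*2 = -18)
H(Y) = -18*Y²
(-36 + H(h(-3)))*(-296) - 171 = (-36 - 18*(-6 - 2*(-3)² + 2*(-3))²)*(-296) - 171 = (-36 - 18*(-6 - 2*9 - 6)²)*(-296) - 171 = (-36 - 18*(-6 - 18 - 6)²)*(-296) - 171 = (-36 - 18*(-30)²)*(-296) - 171 = (-36 - 18*900)*(-296) - 171 = (-36 - 16200)*(-296) - 171 = -16236*(-296) - 171 = 4805856 - 171 = 4805685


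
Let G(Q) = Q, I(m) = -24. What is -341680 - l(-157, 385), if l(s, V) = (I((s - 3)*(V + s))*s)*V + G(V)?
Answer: -1792745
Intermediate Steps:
l(s, V) = V - 24*V*s (l(s, V) = (-24*s)*V + V = -24*V*s + V = V - 24*V*s)
-341680 - l(-157, 385) = -341680 - 385*(1 - 24*(-157)) = -341680 - 385*(1 + 3768) = -341680 - 385*3769 = -341680 - 1*1451065 = -341680 - 1451065 = -1792745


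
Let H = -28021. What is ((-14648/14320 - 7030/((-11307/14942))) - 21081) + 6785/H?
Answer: -6687757791709637/567131870130 ≈ -11792.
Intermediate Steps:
((-14648/14320 - 7030/((-11307/14942))) - 21081) + 6785/H = ((-14648/14320 - 7030/((-11307/14942))) - 21081) + 6785/(-28021) = ((-14648*1/14320 - 7030/((-11307*1/14942))) - 21081) + 6785*(-1/28021) = ((-1831/1790 - 7030/(-11307/14942)) - 21081) - 6785/28021 = ((-1831/1790 - 7030*(-14942/11307)) - 21081) - 6785/28021 = ((-1831/1790 + 105042260/11307) - 21081) - 6785/28021 = (188004942283/20239530 - 21081) - 6785/28021 = -238664589647/20239530 - 6785/28021 = -6687757791709637/567131870130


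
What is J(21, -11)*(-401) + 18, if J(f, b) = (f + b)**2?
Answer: -40082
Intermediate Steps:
J(f, b) = (b + f)**2
J(21, -11)*(-401) + 18 = (-11 + 21)**2*(-401) + 18 = 10**2*(-401) + 18 = 100*(-401) + 18 = -40100 + 18 = -40082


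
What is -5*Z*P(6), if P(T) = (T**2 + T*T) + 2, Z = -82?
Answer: 30340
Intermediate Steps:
P(T) = 2 + 2*T**2 (P(T) = (T**2 + T**2) + 2 = 2*T**2 + 2 = 2 + 2*T**2)
-5*Z*P(6) = -(-410)*(2 + 2*6**2) = -(-410)*(2 + 2*36) = -(-410)*(2 + 72) = -(-410)*74 = -5*(-6068) = 30340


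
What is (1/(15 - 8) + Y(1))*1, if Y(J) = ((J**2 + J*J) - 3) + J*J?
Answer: 1/7 ≈ 0.14286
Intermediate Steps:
Y(J) = -3 + 3*J**2 (Y(J) = ((J**2 + J**2) - 3) + J**2 = (2*J**2 - 3) + J**2 = (-3 + 2*J**2) + J**2 = -3 + 3*J**2)
(1/(15 - 8) + Y(1))*1 = (1/(15 - 8) + (-3 + 3*1**2))*1 = (1/7 + (-3 + 3*1))*1 = (1/7 + (-3 + 3))*1 = (1/7 + 0)*1 = (1/7)*1 = 1/7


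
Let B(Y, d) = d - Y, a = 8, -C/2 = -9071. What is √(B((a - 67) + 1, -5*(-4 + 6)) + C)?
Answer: √18190 ≈ 134.87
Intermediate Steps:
C = 18142 (C = -2*(-9071) = 18142)
√(B((a - 67) + 1, -5*(-4 + 6)) + C) = √((-5*(-4 + 6) - ((8 - 67) + 1)) + 18142) = √((-5*2 - (-59 + 1)) + 18142) = √((-10 - 1*(-58)) + 18142) = √((-10 + 58) + 18142) = √(48 + 18142) = √18190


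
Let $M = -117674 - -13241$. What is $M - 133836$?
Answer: $-238269$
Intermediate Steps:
$M = -104433$ ($M = -117674 + 13241 = -104433$)
$M - 133836 = -104433 - 133836 = -238269$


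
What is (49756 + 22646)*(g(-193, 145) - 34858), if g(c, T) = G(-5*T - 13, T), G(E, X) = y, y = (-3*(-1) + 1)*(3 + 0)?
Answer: -2522920092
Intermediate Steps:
y = 12 (y = (3 + 1)*3 = 4*3 = 12)
G(E, X) = 12
g(c, T) = 12
(49756 + 22646)*(g(-193, 145) - 34858) = (49756 + 22646)*(12 - 34858) = 72402*(-34846) = -2522920092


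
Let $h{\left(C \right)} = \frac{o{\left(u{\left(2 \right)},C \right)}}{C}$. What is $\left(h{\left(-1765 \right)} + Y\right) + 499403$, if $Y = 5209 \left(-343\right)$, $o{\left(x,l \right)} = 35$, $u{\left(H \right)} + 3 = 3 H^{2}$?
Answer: $- \frac{454411259}{353} \approx -1.2873 \cdot 10^{6}$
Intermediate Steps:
$u{\left(H \right)} = -3 + 3 H^{2}$
$h{\left(C \right)} = \frac{35}{C}$
$Y = -1786687$
$\left(h{\left(-1765 \right)} + Y\right) + 499403 = \left(\frac{35}{-1765} - 1786687\right) + 499403 = \left(35 \left(- \frac{1}{1765}\right) - 1786687\right) + 499403 = \left(- \frac{7}{353} - 1786687\right) + 499403 = - \frac{630700518}{353} + 499403 = - \frac{454411259}{353}$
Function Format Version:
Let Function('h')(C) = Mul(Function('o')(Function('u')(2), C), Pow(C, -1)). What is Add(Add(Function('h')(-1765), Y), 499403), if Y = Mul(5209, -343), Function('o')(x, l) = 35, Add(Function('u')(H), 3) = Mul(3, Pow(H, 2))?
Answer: Rational(-454411259, 353) ≈ -1.2873e+6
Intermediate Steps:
Function('u')(H) = Add(-3, Mul(3, Pow(H, 2)))
Function('h')(C) = Mul(35, Pow(C, -1))
Y = -1786687
Add(Add(Function('h')(-1765), Y), 499403) = Add(Add(Mul(35, Pow(-1765, -1)), -1786687), 499403) = Add(Add(Mul(35, Rational(-1, 1765)), -1786687), 499403) = Add(Add(Rational(-7, 353), -1786687), 499403) = Add(Rational(-630700518, 353), 499403) = Rational(-454411259, 353)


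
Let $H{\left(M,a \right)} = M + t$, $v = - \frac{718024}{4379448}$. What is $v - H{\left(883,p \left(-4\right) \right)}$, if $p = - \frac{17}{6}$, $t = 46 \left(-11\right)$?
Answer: $- \frac{206471240}{547431} \approx -377.16$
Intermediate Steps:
$t = -506$
$p = - \frac{17}{6}$ ($p = \left(-17\right) \frac{1}{6} = - \frac{17}{6} \approx -2.8333$)
$v = - \frac{89753}{547431}$ ($v = \left(-718024\right) \frac{1}{4379448} = - \frac{89753}{547431} \approx -0.16395$)
$H{\left(M,a \right)} = -506 + M$ ($H{\left(M,a \right)} = M - 506 = -506 + M$)
$v - H{\left(883,p \left(-4\right) \right)} = - \frac{89753}{547431} - \left(-506 + 883\right) = - \frac{89753}{547431} - 377 = - \frac{206471240}{547431}$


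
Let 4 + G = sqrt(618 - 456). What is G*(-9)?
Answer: 36 - 81*sqrt(2) ≈ -78.551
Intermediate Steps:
G = -4 + 9*sqrt(2) (G = -4 + sqrt(618 - 456) = -4 + sqrt(162) = -4 + 9*sqrt(2) ≈ 8.7279)
G*(-9) = (-4 + 9*sqrt(2))*(-9) = 36 - 81*sqrt(2)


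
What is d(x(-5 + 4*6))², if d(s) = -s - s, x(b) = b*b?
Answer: 521284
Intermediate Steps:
x(b) = b²
d(s) = -2*s
d(x(-5 + 4*6))² = (-2*(-5 + 4*6)²)² = (-2*(-5 + 24)²)² = (-2*19²)² = (-2*361)² = (-722)² = 521284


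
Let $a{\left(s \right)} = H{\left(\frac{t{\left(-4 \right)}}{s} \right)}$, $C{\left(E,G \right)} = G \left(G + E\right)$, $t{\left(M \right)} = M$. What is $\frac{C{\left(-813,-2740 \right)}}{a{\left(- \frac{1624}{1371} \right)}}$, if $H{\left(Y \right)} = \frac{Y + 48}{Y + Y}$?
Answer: $\frac{523411240}{409} \approx 1.2797 \cdot 10^{6}$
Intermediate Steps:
$C{\left(E,G \right)} = G \left(E + G\right)$
$H{\left(Y \right)} = \frac{48 + Y}{2 Y}$
$a{\left(s \right)} = - \frac{s \left(48 - \frac{4}{s}\right)}{8}$ ($a{\left(s \right)} = \frac{48 - \frac{4}{s}}{2 \left(- \frac{4}{s}\right)} = \frac{- \frac{s}{4} \left(48 - \frac{4}{s}\right)}{2} = - \frac{s \left(48 - \frac{4}{s}\right)}{8}$)
$\frac{C{\left(-813,-2740 \right)}}{a{\left(- \frac{1624}{1371} \right)}} = \frac{\left(-2740\right) \left(-813 - 2740\right)}{\frac{1}{2} - 6 \left(- \frac{1624}{1371}\right)} = \frac{\left(-2740\right) \left(-3553\right)}{\frac{1}{2} - 6 \left(\left(-1624\right) \frac{1}{1371}\right)} = \frac{9735220}{\frac{1}{2} - - \frac{3248}{457}} = \frac{9735220}{\frac{1}{2} + \frac{3248}{457}} = \frac{9735220}{\frac{6953}{914}} = 9735220 \cdot \frac{914}{6953} = \frac{523411240}{409}$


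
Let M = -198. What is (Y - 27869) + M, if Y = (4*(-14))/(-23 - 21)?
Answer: -308723/11 ≈ -28066.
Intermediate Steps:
Y = 14/11 (Y = -56/(-44) = -56*(-1/44) = 14/11 ≈ 1.2727)
(Y - 27869) + M = (14/11 - 27869) - 198 = -306545/11 - 198 = -308723/11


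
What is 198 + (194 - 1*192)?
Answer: 200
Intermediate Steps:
198 + (194 - 1*192) = 198 + (194 - 192) = 198 + 2 = 200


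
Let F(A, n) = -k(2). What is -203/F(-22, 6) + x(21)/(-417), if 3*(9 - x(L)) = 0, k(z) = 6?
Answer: 28199/834 ≈ 33.812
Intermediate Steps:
x(L) = 9 (x(L) = 9 - 1/3*0 = 9 + 0 = 9)
F(A, n) = -6 (F(A, n) = -1*6 = -6)
-203/F(-22, 6) + x(21)/(-417) = -203/(-6) + 9/(-417) = -203*(-1/6) + 9*(-1/417) = 203/6 - 3/139 = 28199/834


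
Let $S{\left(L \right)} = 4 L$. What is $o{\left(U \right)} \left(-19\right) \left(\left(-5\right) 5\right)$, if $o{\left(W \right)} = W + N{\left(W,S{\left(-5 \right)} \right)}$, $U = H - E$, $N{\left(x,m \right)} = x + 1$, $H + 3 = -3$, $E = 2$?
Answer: $-7125$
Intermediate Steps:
$H = -6$ ($H = -3 - 3 = -6$)
$N{\left(x,m \right)} = 1 + x$
$U = -8$ ($U = -6 - 2 = -8$)
$o{\left(W \right)} = 1 + 2 W$ ($o{\left(W \right)} = W + \left(1 + W\right) = 1 + 2 W$)
$o{\left(U \right)} \left(-19\right) \left(\left(-5\right) 5\right) = \left(1 + 2 \left(-8\right)\right) \left(-19\right) \left(\left(-5\right) 5\right) = \left(1 - 16\right) \left(-19\right) \left(-25\right) = \left(-15\right) \left(-19\right) \left(-25\right) = 285 \left(-25\right) = -7125$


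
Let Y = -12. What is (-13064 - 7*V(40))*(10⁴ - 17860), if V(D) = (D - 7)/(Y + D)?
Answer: 102747885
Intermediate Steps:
V(D) = (-7 + D)/(-12 + D) (V(D) = (D - 7)/(-12 + D) = (-7 + D)/(-12 + D))
(-13064 - 7*V(40))*(10⁴ - 17860) = (-13064 - 7*(-7 + 40)/(-12 + 40))*(10⁴ - 17860) = (-13064 - 7*33/28)*(10000 - 17860) = (-13064 - 33/4)*(-7860) = -52289/4*(-7860) = 102747885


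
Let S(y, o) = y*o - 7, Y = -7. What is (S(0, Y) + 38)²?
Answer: 961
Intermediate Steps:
S(y, o) = -7 + o*y (S(y, o) = o*y - 7 = -7 + o*y)
(S(0, Y) + 38)² = ((-7 - 7*0) + 38)² = ((-7 + 0) + 38)² = (-7 + 38)² = 31² = 961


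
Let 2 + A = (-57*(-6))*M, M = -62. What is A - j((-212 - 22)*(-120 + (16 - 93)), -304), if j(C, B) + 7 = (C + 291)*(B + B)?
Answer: 28183313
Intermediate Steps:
A = -21206 (A = -2 - 57*(-6)*(-62) = -2 + 342*(-62) = -2 - 21204 = -21206)
j(C, B) = -7 + 2*B*(291 + C) (j(C, B) = -7 + (C + 291)*(B + B) = -7 + (291 + C)*(2*B) = -7 + 2*B*(291 + C))
A - j((-212 - 22)*(-120 + (16 - 93)), -304) = -21206 - (-7 + 582*(-304) + 2*(-304)*((-212 - 22)*(-120 + (16 - 93)))) = -21206 - (-7 - 176928 + 2*(-304)*(-234*(-120 - 77))) = -21206 - (-7 - 176928 + 2*(-304)*(-234*(-197))) = -21206 - (-7 - 176928 + 2*(-304)*46098) = -21206 - (-7 - 176928 - 28027584) = -21206 - 1*(-28204519) = -21206 + 28204519 = 28183313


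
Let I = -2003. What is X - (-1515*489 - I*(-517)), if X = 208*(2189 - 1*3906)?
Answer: 1419250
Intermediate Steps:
X = -357136 (X = 208*(2189 - 3906) = 208*(-1717) = -357136)
X - (-1515*489 - I*(-517)) = -357136 - (-1515*489 - (-2003)*(-517)) = -357136 - (-740835 - 1*1035551) = -357136 - (-740835 - 1035551) = -357136 - 1*(-1776386) = -357136 + 1776386 = 1419250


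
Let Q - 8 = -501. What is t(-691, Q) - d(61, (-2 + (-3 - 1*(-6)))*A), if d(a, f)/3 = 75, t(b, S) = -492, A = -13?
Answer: -717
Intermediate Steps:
Q = -493 (Q = 8 - 501 = -493)
d(a, f) = 225 (d(a, f) = 3*75 = 225)
t(-691, Q) - d(61, (-2 + (-3 - 1*(-6)))*A) = -492 - 1*225 = -492 - 225 = -717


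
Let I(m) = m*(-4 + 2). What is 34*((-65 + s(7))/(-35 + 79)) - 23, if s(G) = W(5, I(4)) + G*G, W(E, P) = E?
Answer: -63/2 ≈ -31.500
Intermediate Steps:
I(m) = -2*m (I(m) = m*(-2) = -2*m)
s(G) = 5 + G**2 (s(G) = 5 + G*G = 5 + G**2)
34*((-65 + s(7))/(-35 + 79)) - 23 = 34*((-65 + (5 + 7**2))/(-35 + 79)) - 23 = 34*((-65 + (5 + 49))/44) - 23 = 34*((-65 + 54)*(1/44)) - 23 = 34*(-11*1/44) - 23 = 34*(-1/4) - 23 = -17/2 - 23 = -63/2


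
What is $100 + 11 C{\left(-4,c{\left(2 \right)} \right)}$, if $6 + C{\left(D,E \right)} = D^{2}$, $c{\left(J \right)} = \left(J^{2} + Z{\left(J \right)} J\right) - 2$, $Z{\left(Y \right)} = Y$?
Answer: $210$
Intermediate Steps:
$c{\left(J \right)} = -2 + 2 J^{2}$ ($c{\left(J \right)} = \left(J^{2} + J J\right) - 2 = \left(J^{2} + J^{2}\right) - 2 = 2 J^{2} - 2 = -2 + 2 J^{2}$)
$C{\left(D,E \right)} = -6 + D^{2}$
$100 + 11 C{\left(-4,c{\left(2 \right)} \right)} = 100 + 11 \left(-6 + \left(-4\right)^{2}\right) = 100 + 11 \left(-6 + 16\right) = 100 + 11 \cdot 10 = 100 + 110 = 210$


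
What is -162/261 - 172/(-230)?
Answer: 424/3335 ≈ 0.12714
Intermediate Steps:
-162/261 - 172/(-230) = -162*1/261 - 172*(-1/230) = -18/29 + 86/115 = 424/3335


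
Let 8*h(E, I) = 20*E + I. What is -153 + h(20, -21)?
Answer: -845/8 ≈ -105.63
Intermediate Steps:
h(E, I) = I/8 + 5*E/2 (h(E, I) = (20*E + I)/8 = (I + 20*E)/8 = I/8 + 5*E/2)
-153 + h(20, -21) = -153 + ((⅛)*(-21) + (5/2)*20) = -153 + (-21/8 + 50) = -153 + 379/8 = -845/8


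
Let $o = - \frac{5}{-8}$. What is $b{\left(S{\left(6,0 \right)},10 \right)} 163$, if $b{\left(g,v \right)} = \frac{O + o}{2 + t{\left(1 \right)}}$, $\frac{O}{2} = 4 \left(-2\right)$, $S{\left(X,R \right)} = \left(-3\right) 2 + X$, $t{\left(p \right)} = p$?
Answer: $- \frac{6683}{8} \approx -835.38$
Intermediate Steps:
$o = \frac{5}{8}$ ($o = \left(-5\right) \left(- \frac{1}{8}\right) = \frac{5}{8} \approx 0.625$)
$S{\left(X,R \right)} = -6 + X$
$O = -16$ ($O = 2 \cdot 4 \left(-2\right) = 2 \left(-8\right) = -16$)
$b{\left(g,v \right)} = - \frac{41}{8}$ ($b{\left(g,v \right)} = \frac{-16 + \frac{5}{8}}{2 + 1} = - \frac{123}{8 \cdot 3} = \left(- \frac{123}{8}\right) \frac{1}{3} = - \frac{41}{8}$)
$b{\left(S{\left(6,0 \right)},10 \right)} 163 = \left(- \frac{41}{8}\right) 163 = - \frac{6683}{8}$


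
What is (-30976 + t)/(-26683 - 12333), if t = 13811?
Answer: 17165/39016 ≈ 0.43995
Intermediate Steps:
(-30976 + t)/(-26683 - 12333) = (-30976 + 13811)/(-26683 - 12333) = -17165/(-39016) = -17165*(-1/39016) = 17165/39016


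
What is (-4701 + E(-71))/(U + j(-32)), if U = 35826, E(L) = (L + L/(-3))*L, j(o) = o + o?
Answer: -4021/107286 ≈ -0.037479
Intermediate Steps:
j(o) = 2*o
E(L) = 2*L²/3 (E(L) = (L + L*(-⅓))*L = (L - L/3)*L = (2*L/3)*L = 2*L²/3)
(-4701 + E(-71))/(U + j(-32)) = (-4701 + (⅔)*(-71)²)/(35826 + 2*(-32)) = (-4701 + (⅔)*5041)/(35826 - 64) = (-4701 + 10082/3)/35762 = -4021/3*1/35762 = -4021/107286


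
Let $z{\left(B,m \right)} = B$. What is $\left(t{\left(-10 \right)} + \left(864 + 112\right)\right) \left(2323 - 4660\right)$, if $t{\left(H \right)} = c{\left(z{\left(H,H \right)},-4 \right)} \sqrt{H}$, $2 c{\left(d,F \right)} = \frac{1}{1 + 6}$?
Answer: $-2280912 - \frac{2337 i \sqrt{10}}{14} \approx -2.2809 \cdot 10^{6} - 527.87 i$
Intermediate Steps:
$c{\left(d,F \right)} = \frac{1}{14}$ ($c{\left(d,F \right)} = \frac{1}{2 \left(1 + 6\right)} = \frac{1}{2 \cdot 7} = \frac{1}{2} \cdot \frac{1}{7} = \frac{1}{14}$)
$t{\left(H \right)} = \frac{\sqrt{H}}{14}$
$\left(t{\left(-10 \right)} + \left(864 + 112\right)\right) \left(2323 - 4660\right) = \left(\frac{\sqrt{-10}}{14} + \left(864 + 112\right)\right) \left(2323 - 4660\right) = \left(\frac{i \sqrt{10}}{14} + 976\right) \left(-2337\right) = \left(976 + \frac{i \sqrt{10}}{14}\right) \left(-2337\right) = -2280912 - \frac{2337 i \sqrt{10}}{14}$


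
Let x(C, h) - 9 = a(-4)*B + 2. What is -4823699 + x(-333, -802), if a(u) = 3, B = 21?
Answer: -4823625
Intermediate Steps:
x(C, h) = 74 (x(C, h) = 9 + (3*21 + 2) = 9 + (63 + 2) = 9 + 65 = 74)
-4823699 + x(-333, -802) = -4823699 + 74 = -4823625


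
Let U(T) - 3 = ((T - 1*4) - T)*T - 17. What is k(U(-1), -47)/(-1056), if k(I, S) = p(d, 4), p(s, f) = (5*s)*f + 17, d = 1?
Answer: -37/1056 ≈ -0.035038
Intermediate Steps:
U(T) = -14 - 4*T (U(T) = 3 + (((T - 1*4) - T)*T - 17) = 3 + (((T - 4) - T)*T - 17) = 3 + (((-4 + T) - T)*T - 17) = 3 + (-4*T - 17) = 3 + (-17 - 4*T) = -14 - 4*T)
p(s, f) = 17 + 5*f*s (p(s, f) = 5*f*s + 17 = 17 + 5*f*s)
k(I, S) = 37 (k(I, S) = 17 + 5*4*1 = 17 + 20 = 37)
k(U(-1), -47)/(-1056) = 37/(-1056) = 37*(-1/1056) = -37/1056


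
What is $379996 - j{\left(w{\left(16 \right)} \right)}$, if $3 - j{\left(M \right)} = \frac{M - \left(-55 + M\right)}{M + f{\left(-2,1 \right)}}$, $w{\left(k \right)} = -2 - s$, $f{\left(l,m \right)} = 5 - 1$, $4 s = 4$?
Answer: $380048$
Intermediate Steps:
$s = 1$ ($s = \frac{1}{4} \cdot 4 = 1$)
$f{\left(l,m \right)} = 4$
$w{\left(k \right)} = -3$ ($w{\left(k \right)} = -2 - 1 = -3$)
$j{\left(M \right)} = 3 - \frac{55}{4 + M}$ ($j{\left(M \right)} = 3 - \frac{M - \left(-55 + M\right)}{M + 4} = 3 - \frac{55}{4 + M}$)
$379996 - j{\left(w{\left(16 \right)} \right)} = 379996 - \frac{-43 + 3 \left(-3\right)}{4 - 3} = 379996 - \frac{-43 - 9}{1} = 379996 - 1 \left(-52\right) = 379996 - -52 = 379996 + 52 = 380048$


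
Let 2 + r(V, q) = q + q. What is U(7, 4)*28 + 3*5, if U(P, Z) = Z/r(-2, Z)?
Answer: 101/3 ≈ 33.667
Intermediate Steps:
r(V, q) = -2 + 2*q (r(V, q) = -2 + (q + q) = -2 + 2*q)
U(P, Z) = Z/(-2 + 2*Z)
U(7, 4)*28 + 3*5 = ((1/2)*4/(-1 + 4))*28 + 3*5 = ((1/2)*4/3)*28 + 15 = ((1/2)*4*(1/3))*28 + 15 = (2/3)*28 + 15 = 56/3 + 15 = 101/3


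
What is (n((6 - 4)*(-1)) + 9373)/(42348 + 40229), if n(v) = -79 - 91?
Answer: 9203/82577 ≈ 0.11145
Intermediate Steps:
n(v) = -170
(n((6 - 4)*(-1)) + 9373)/(42348 + 40229) = (-170 + 9373)/(42348 + 40229) = 9203/82577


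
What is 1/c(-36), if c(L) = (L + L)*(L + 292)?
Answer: -1/18432 ≈ -5.4253e-5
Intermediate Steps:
c(L) = 2*L*(292 + L) (c(L) = (2*L)*(292 + L) = 2*L*(292 + L))
1/c(-36) = 1/(2*(-36)*(292 - 36)) = 1/(2*(-36)*256) = 1/(-18432) = -1/18432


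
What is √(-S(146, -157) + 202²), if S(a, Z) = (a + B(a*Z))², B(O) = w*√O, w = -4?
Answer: 4*√(24140 + 73*I*√22922) ≈ 636.8 + 138.85*I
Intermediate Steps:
B(O) = -4*√O
S(a, Z) = (a - 4*√(Z*a))²
√(-S(146, -157) + 202²) = √(-(146 - 4*I*√22922)² + 202²) = √(-(146 - 4*I*√22922)² + 40804) = √(40804 - (146 - 4*I*√22922)²)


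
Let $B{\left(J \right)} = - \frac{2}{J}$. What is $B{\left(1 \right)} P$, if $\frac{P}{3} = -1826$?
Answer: $10956$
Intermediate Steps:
$P = -5478$ ($P = 3 \left(-1826\right) = -5478$)
$B{\left(1 \right)} P = - \frac{2}{1} \left(-5478\right) = \left(-2\right) 1 \left(-5478\right) = \left(-2\right) \left(-5478\right) = 10956$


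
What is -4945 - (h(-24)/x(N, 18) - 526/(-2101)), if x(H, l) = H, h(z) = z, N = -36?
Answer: -31174115/6303 ≈ -4945.9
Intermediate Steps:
-4945 - (h(-24)/x(N, 18) - 526/(-2101)) = -4945 - (-24/(-36) - 526/(-2101)) = -4945 - (-24*(-1/36) - 526*(-1/2101)) = -4945 - (2/3 + 526/2101) = -4945 - 1*5780/6303 = -4945 - 5780/6303 = -31174115/6303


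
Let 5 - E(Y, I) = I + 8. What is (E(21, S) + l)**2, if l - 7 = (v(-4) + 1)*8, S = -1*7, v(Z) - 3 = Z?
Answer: 121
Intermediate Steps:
v(Z) = 3 + Z
S = -7
E(Y, I) = -3 - I (E(Y, I) = 5 - (I + 8) = 5 - (8 + I) = 5 + (-8 - I) = -3 - I)
l = 7 (l = 7 + ((3 - 4) + 1)*8 = 7 + (-1 + 1)*8 = 7 + 0*8 = 7 + 0 = 7)
(E(21, S) + l)**2 = ((-3 - 1*(-7)) + 7)**2 = ((-3 + 7) + 7)**2 = (4 + 7)**2 = 11**2 = 121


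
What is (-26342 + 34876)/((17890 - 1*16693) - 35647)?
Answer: -4267/17225 ≈ -0.24772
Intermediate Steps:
(-26342 + 34876)/((17890 - 1*16693) - 35647) = 8534/((17890 - 16693) - 35647) = 8534/(1197 - 35647) = 8534/(-34450) = 8534*(-1/34450) = -4267/17225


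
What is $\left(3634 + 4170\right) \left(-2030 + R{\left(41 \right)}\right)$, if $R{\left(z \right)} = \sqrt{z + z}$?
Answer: $-15842120 + 7804 \sqrt{82} \approx -1.5771 \cdot 10^{7}$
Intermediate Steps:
$R{\left(z \right)} = \sqrt{2} \sqrt{z}$ ($R{\left(z \right)} = \sqrt{2 z} = \sqrt{2} \sqrt{z}$)
$\left(3634 + 4170\right) \left(-2030 + R{\left(41 \right)}\right) = \left(3634 + 4170\right) \left(-2030 + \sqrt{2} \sqrt{41}\right) = 7804 \left(-2030 + \sqrt{82}\right) = -15842120 + 7804 \sqrt{82}$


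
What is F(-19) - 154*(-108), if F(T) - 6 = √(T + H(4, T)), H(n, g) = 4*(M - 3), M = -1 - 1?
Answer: 16638 + I*√39 ≈ 16638.0 + 6.245*I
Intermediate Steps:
M = -2
H(n, g) = -20 (H(n, g) = 4*(-2 - 3) = 4*(-5) = -20)
F(T) = 6 + √(-20 + T) (F(T) = 6 + √(T - 20) = 6 + √(-20 + T))
F(-19) - 154*(-108) = (6 + √(-20 - 19)) - 154*(-108) = (6 + √(-39)) + 16632 = (6 + I*√39) + 16632 = 16638 + I*√39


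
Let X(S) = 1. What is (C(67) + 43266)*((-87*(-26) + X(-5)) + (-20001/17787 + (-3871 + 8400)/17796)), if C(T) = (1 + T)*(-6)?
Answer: 1704912367572543/17585414 ≈ 9.6950e+7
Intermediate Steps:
C(T) = -6 - 6*T
(C(67) + 43266)*((-87*(-26) + X(-5)) + (-20001/17787 + (-3871 + 8400)/17796)) = ((-6 - 6*67) + 43266)*((-87*(-26) + 1) + (-20001/17787 + (-3871 + 8400)/17796)) = ((-6 - 402) + 43266)*((2262 + 1) + (-20001*1/17787 + 4529*(1/17796))) = (-408 + 43266)*(2263 + (-6667/5929 + 4529/17796)) = 42858*(2263 - 91793491/105512484) = 42858*(238682957801/105512484) = 1704912367572543/17585414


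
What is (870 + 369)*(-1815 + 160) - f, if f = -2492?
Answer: -2048053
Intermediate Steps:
(870 + 369)*(-1815 + 160) - f = (870 + 369)*(-1815 + 160) - 1*(-2492) = 1239*(-1655) + 2492 = -2050545 + 2492 = -2048053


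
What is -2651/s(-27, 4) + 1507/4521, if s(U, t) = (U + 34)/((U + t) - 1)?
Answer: 190879/21 ≈ 9089.5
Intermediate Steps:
s(U, t) = (34 + U)/(-1 + U + t)
-2651/s(-27, 4) + 1507/4521 = -2651*(-1 - 27 + 4)/(34 - 27) + 1507/4521 = -2651/(7/(-24)) + 1507*(1/4521) = -2651/((-1/24*7)) + 1/3 = -2651/(-7/24) + 1/3 = -2651*(-24/7) + 1/3 = 63624/7 + 1/3 = 190879/21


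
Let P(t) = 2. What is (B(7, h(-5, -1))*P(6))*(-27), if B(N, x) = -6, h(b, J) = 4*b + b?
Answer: 324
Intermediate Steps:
h(b, J) = 5*b
(B(7, h(-5, -1))*P(6))*(-27) = -6*2*(-27) = -12*(-27) = 324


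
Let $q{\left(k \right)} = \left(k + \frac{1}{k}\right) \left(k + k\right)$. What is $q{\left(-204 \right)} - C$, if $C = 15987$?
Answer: $67247$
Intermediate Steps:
$q{\left(k \right)} = 2 k \left(k + \frac{1}{k}\right)$ ($q{\left(k \right)} = \left(k + \frac{1}{k}\right) 2 k = 2 k \left(k + \frac{1}{k}\right)$)
$q{\left(-204 \right)} - C = \left(2 + 2 \left(-204\right)^{2}\right) - 15987 = \left(2 + 2 \cdot 41616\right) - 15987 = \left(2 + 83232\right) - 15987 = 83234 - 15987 = 67247$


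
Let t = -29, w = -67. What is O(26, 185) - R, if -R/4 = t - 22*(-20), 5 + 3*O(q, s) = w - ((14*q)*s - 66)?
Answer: -62414/3 ≈ -20805.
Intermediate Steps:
O(q, s) = -2 - 14*q*s/3 (O(q, s) = -5/3 + (-67 - ((14*q)*s - 66))/3 = -5/3 + (-67 - (14*q*s - 66))/3 = -5/3 + (-67 - (-66 + 14*q*s))/3 = -5/3 + (-67 + (66 - 14*q*s))/3 = -5/3 + (-1 - 14*q*s)/3 = -5/3 + (-⅓ - 14*q*s/3) = -2 - 14*q*s/3)
R = -1644 (R = -4*(-29 - 22*(-20)) = -4*(-29 + 440) = -4*411 = -1644)
O(26, 185) - R = (-2 - 14/3*26*185) - 1*(-1644) = (-2 - 67340/3) + 1644 = -67346/3 + 1644 = -62414/3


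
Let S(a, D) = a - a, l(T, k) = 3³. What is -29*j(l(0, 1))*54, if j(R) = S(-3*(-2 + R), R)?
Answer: 0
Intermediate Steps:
l(T, k) = 27
S(a, D) = 0
j(R) = 0
-29*j(l(0, 1))*54 = -29*0*54 = 0*54 = 0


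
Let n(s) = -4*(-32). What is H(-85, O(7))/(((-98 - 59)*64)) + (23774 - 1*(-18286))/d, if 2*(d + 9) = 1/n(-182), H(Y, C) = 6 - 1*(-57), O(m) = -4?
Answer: -108190578369/23140544 ≈ -4675.4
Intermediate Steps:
n(s) = 128
H(Y, C) = 63 (H(Y, C) = 6 + 57 = 63)
d = -2303/256 (d = -9 + (½)/128 = -9 + (½)*(1/128) = -9 + 1/256 = -2303/256 ≈ -8.9961)
H(-85, O(7))/(((-98 - 59)*64)) + (23774 - 1*(-18286))/d = 63/(((-98 - 59)*64)) + (23774 - 1*(-18286))/(-2303/256) = 63/((-157*64)) + (23774 + 18286)*(-256/2303) = 63/(-10048) + 42060*(-256/2303) = 63*(-1/10048) - 10767360/2303 = -63/10048 - 10767360/2303 = -108190578369/23140544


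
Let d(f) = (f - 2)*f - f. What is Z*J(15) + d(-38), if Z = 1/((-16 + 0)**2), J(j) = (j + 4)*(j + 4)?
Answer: 399209/256 ≈ 1559.4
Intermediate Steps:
d(f) = -f + f*(-2 + f) (d(f) = (-2 + f)*f - f = f*(-2 + f) - f = -f + f*(-2 + f))
J(j) = (4 + j)**2 (J(j) = (4 + j)*(4 + j) = (4 + j)**2)
Z = 1/256 (Z = 1/((-16)**2) = 1/256 ≈ 0.0039063)
Z*J(15) + d(-38) = (4 + 15)**2/256 - 38*(-3 - 38) = (1/256)*19**2 - 38*(-41) = (1/256)*361 + 1558 = 361/256 + 1558 = 399209/256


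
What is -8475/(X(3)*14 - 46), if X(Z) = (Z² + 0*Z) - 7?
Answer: 2825/6 ≈ 470.83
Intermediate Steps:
X(Z) = -7 + Z² (X(Z) = (Z² + 0) - 7 = Z² - 7 = -7 + Z²)
-8475/(X(3)*14 - 46) = -8475/((-7 + 3²)*14 - 46) = -8475/((-7 + 9)*14 - 46) = -8475/(2*14 - 46) = -8475/(28 - 46) = -8475/(-18) = -8475*(-1/18) = 2825/6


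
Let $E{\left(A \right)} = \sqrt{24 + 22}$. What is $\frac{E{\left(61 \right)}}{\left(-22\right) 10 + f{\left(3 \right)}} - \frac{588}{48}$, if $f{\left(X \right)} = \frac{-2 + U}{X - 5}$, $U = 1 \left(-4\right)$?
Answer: $- \frac{49}{4} - \frac{\sqrt{46}}{217} \approx -12.281$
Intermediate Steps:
$E{\left(A \right)} = \sqrt{46}$
$U = -4$
$f{\left(X \right)} = - \frac{6}{-5 + X}$ ($f{\left(X \right)} = \frac{-2 - 4}{X - 5} = - \frac{6}{-5 + X}$)
$\frac{E{\left(61 \right)}}{\left(-22\right) 10 + f{\left(3 \right)}} - \frac{588}{48} = \frac{\sqrt{46}}{\left(-22\right) 10 - \frac{6}{-5 + 3}} - \frac{588}{48} = \frac{\sqrt{46}}{-220 - \frac{6}{-2}} - \frac{49}{4} = \frac{\sqrt{46}}{-220 - -3} - \frac{49}{4} = \frac{\sqrt{46}}{-220 + 3} - \frac{49}{4} = \frac{\sqrt{46}}{-217} - \frac{49}{4} = \sqrt{46} \left(- \frac{1}{217}\right) - \frac{49}{4} = - \frac{\sqrt{46}}{217} - \frac{49}{4} = - \frac{49}{4} - \frac{\sqrt{46}}{217}$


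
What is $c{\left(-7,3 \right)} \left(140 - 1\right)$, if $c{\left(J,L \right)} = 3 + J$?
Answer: $-556$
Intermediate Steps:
$c{\left(-7,3 \right)} \left(140 - 1\right) = \left(3 - 7\right) \left(140 - 1\right) = \left(-4\right) 139 = -556$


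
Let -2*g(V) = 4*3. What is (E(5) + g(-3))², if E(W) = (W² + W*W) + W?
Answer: 2401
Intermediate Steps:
E(W) = W + 2*W² (E(W) = (W² + W²) + W = 2*W² + W = W + 2*W²)
g(V) = -6 (g(V) = -2*3 = -½*12 = -6)
(E(5) + g(-3))² = (5*(1 + 2*5) - 6)² = (5*(1 + 10) - 6)² = (5*11 - 6)² = (55 - 6)² = 49² = 2401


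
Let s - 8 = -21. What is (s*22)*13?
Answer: -3718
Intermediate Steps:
s = -13 (s = 8 - 21 = -13)
(s*22)*13 = -13*22*13 = -286*13 = -3718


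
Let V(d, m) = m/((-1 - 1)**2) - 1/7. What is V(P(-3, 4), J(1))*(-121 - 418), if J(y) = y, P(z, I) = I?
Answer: -231/4 ≈ -57.750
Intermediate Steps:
V(d, m) = -1/7 + m/4 (V(d, m) = m/((-2)**2) - 1*1/7 = m/4 - 1/7 = -1/7 + m/4)
V(P(-3, 4), J(1))*(-121 - 418) = (-1/7 + (1/4)*1)*(-121 - 418) = (-1/7 + 1/4)*(-539) = (3/28)*(-539) = -231/4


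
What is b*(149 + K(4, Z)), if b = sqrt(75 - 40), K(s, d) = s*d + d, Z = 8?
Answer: 189*sqrt(35) ≈ 1118.1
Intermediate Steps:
K(s, d) = d + d*s (K(s, d) = d*s + d = d + d*s)
b = sqrt(35) ≈ 5.9161
b*(149 + K(4, Z)) = sqrt(35)*(149 + 8*(1 + 4)) = sqrt(35)*(149 + 8*5) = sqrt(35)*(149 + 40) = sqrt(35)*189 = 189*sqrt(35)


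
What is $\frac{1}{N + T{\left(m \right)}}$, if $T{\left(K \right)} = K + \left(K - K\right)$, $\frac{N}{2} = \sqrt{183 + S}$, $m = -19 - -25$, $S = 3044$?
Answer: $- \frac{3}{6436} + \frac{\sqrt{3227}}{6436} \approx 0.0083603$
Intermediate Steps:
$m = 6$ ($m = -19 + 25 = 6$)
$N = 2 \sqrt{3227}$ ($N = 2 \sqrt{183 + 3044} = 2 \sqrt{3227} \approx 113.61$)
$T{\left(K \right)} = K$ ($T{\left(K \right)} = K + 0 = K$)
$\frac{1}{N + T{\left(m \right)}} = \frac{1}{2 \sqrt{3227} + 6} = \frac{1}{6 + 2 \sqrt{3227}}$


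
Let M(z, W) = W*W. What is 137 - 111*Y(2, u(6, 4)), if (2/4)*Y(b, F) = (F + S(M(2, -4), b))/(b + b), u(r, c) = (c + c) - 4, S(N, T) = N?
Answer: -973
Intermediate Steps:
M(z, W) = W²
u(r, c) = -4 + 2*c (u(r, c) = 2*c - 4 = -4 + 2*c)
Y(b, F) = (16 + F)/b (Y(b, F) = 2*((F + (-4)²)/(b + b)) = 2*((F + 16)/((2*b))) = 2*((16 + F)*(1/(2*b))) = 2*((16 + F)/(2*b)) = (16 + F)/b)
137 - 111*Y(2, u(6, 4)) = 137 - 111*(16 + (-4 + 2*4))/2 = 137 - 111*(16 + (-4 + 8))/2 = 137 - 111*(16 + 4)/2 = 137 - 111*20/2 = 137 - 111*10 = 137 - 1110 = -973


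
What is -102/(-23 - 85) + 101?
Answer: 1835/18 ≈ 101.94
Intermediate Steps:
-102/(-23 - 85) + 101 = -102/(-108) + 101 = -102*(-1/108) + 101 = 17/18 + 101 = 1835/18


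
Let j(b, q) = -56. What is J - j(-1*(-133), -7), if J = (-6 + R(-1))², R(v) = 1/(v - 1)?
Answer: 393/4 ≈ 98.250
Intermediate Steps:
R(v) = 1/(-1 + v)
J = 169/4 (J = (-6 + 1/(-1 - 1))² = (-6 + 1/(-2))² = (-6 - ½)² = (-13/2)² = 169/4 ≈ 42.250)
J - j(-1*(-133), -7) = 169/4 - 1*(-56) = 169/4 + 56 = 393/4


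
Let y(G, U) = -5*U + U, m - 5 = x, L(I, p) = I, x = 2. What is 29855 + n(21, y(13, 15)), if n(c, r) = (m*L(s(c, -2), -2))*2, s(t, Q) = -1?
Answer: 29841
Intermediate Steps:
m = 7 (m = 5 + 2 = 7)
y(G, U) = -4*U
n(c, r) = -14 (n(c, r) = (7*(-1))*2 = -7*2 = -14)
29855 + n(21, y(13, 15)) = 29855 - 14 = 29841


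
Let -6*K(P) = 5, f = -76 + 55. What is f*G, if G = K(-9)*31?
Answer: 1085/2 ≈ 542.50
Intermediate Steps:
f = -21
K(P) = -⅚ (K(P) = -⅙*5 = -⅚)
G = -155/6 (G = -⅚*31 = -155/6 ≈ -25.833)
f*G = -21*(-155/6) = 1085/2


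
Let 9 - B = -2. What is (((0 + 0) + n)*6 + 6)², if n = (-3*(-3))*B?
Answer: 360000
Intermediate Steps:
B = 11 (B = 9 - 1*(-2) = 9 + 2 = 11)
n = 99 (n = -3*(-3)*11 = 9*11 = 99)
(((0 + 0) + n)*6 + 6)² = (((0 + 0) + 99)*6 + 6)² = ((0 + 99)*6 + 6)² = (99*6 + 6)² = (594 + 6)² = 600² = 360000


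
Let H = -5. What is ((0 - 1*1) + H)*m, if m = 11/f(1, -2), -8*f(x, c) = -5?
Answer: -528/5 ≈ -105.60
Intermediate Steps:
f(x, c) = 5/8 (f(x, c) = -1/8*(-5) = 5/8)
m = 88/5 (m = 11/(5/8) = 11*(8/5) = 88/5 ≈ 17.600)
((0 - 1*1) + H)*m = ((0 - 1*1) - 5)*(88/5) = ((0 - 1) - 5)*(88/5) = (-1 - 5)*(88/5) = -6*88/5 = -528/5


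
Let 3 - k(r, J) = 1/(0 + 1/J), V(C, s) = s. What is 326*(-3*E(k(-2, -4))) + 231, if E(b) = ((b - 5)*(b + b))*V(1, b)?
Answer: -191457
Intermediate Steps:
k(r, J) = 3 - J (k(r, J) = 3 - 1/(0 + 1/J) = 3 - 1/(1/J) = 3 - J)
E(b) = 2*b²*(-5 + b) (E(b) = ((b - 5)*(b + b))*b = ((-5 + b)*(2*b))*b = (2*b*(-5 + b))*b = 2*b²*(-5 + b))
326*(-3*E(k(-2, -4))) + 231 = 326*(-6*(3 - 1*(-4))²*(-5 + (3 - 1*(-4)))) + 231 = 326*(-6*(3 + 4)²*(-5 + (3 + 4))) + 231 = 326*(-6*7²*(-5 + 7)) + 231 = 326*(-6*49*2) + 231 = 326*(-3*196) + 231 = 326*(-588) + 231 = -191688 + 231 = -191457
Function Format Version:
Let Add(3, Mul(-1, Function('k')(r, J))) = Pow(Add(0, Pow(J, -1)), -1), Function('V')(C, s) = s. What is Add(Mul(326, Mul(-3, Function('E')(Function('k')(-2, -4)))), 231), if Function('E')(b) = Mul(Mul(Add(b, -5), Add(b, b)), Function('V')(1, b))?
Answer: -191457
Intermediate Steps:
Function('k')(r, J) = Add(3, Mul(-1, J)) (Function('k')(r, J) = Add(3, Mul(-1, Pow(Add(0, Pow(J, -1)), -1))) = Add(3, Mul(-1, Pow(Pow(J, -1), -1))) = Add(3, Mul(-1, J)))
Function('E')(b) = Mul(2, Pow(b, 2), Add(-5, b)) (Function('E')(b) = Mul(Mul(Add(b, -5), Add(b, b)), b) = Mul(Mul(Add(-5, b), Mul(2, b)), b) = Mul(Mul(2, b, Add(-5, b)), b) = Mul(2, Pow(b, 2), Add(-5, b)))
Add(Mul(326, Mul(-3, Function('E')(Function('k')(-2, -4)))), 231) = Add(Mul(326, Mul(-3, Mul(2, Pow(Add(3, Mul(-1, -4)), 2), Add(-5, Add(3, Mul(-1, -4)))))), 231) = Add(Mul(326, Mul(-3, Mul(2, Pow(Add(3, 4), 2), Add(-5, Add(3, 4))))), 231) = Add(Mul(326, Mul(-3, Mul(2, Pow(7, 2), Add(-5, 7)))), 231) = Add(Mul(326, Mul(-3, Mul(2, 49, 2))), 231) = Add(Mul(326, Mul(-3, 196)), 231) = Add(Mul(326, -588), 231) = Add(-191688, 231) = -191457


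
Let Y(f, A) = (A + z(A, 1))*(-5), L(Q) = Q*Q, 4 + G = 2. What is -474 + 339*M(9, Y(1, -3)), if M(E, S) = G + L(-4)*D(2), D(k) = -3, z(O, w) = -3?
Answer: -17424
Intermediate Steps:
G = -2 (G = -4 + 2 = -2)
L(Q) = Q²
Y(f, A) = 15 - 5*A (Y(f, A) = (A - 3)*(-5) = (-3 + A)*(-5) = 15 - 5*A)
M(E, S) = -50 (M(E, S) = -2 + (-4)²*(-3) = -2 + 16*(-3) = -2 - 48 = -50)
-474 + 339*M(9, Y(1, -3)) = -474 + 339*(-50) = -474 - 16950 = -17424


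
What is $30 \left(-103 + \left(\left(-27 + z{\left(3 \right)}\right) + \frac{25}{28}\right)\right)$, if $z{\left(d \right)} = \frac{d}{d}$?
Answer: $- \frac{53805}{14} \approx -3843.2$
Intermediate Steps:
$z{\left(d \right)} = 1$
$30 \left(-103 + \left(\left(-27 + z{\left(3 \right)}\right) + \frac{25}{28}\right)\right) = 30 \left(-103 + \left(\left(-27 + 1\right) + \frac{25}{28}\right)\right) = 30 \left(-103 + \left(-26 + 25 \cdot \frac{1}{28}\right)\right) = 30 \left(-103 + \left(-26 + \frac{25}{28}\right)\right) = 30 \left(-103 - \frac{703}{28}\right) = 30 \left(- \frac{3587}{28}\right) = - \frac{53805}{14}$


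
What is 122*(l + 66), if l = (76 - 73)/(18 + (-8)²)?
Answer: 330315/41 ≈ 8056.5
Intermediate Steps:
l = 3/82 (l = 3/(18 + 64) = 3/82 ≈ 0.036585)
122*(l + 66) = 122*(3/82 + 66) = 122*(5415/82) = 330315/41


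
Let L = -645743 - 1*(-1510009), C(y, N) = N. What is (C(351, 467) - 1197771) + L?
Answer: -333038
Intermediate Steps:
L = 864266 (L = -645743 + 1510009 = 864266)
(C(351, 467) - 1197771) + L = (467 - 1197771) + 864266 = -1197304 + 864266 = -333038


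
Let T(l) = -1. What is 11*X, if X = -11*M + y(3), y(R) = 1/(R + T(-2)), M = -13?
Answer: 3157/2 ≈ 1578.5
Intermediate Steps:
y(R) = 1/(-1 + R) (y(R) = 1/(R - 1) = 1/(-1 + R))
X = 287/2 (X = -11*(-13) + 1/(-1 + 3) = 143 + 1/2 = 287/2 ≈ 143.50)
11*X = 11*(287/2) = 3157/2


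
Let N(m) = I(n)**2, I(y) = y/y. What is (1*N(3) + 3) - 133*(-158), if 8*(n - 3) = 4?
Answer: 21018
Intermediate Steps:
n = 7/2 (n = 3 + (1/8)*4 = 3 + 1/2 = 7/2 ≈ 3.5000)
I(y) = 1
N(m) = 1 (N(m) = 1**2 = 1)
(1*N(3) + 3) - 133*(-158) = (1*1 + 3) - 133*(-158) = (1 + 3) + 21014 = 4 + 21014 = 21018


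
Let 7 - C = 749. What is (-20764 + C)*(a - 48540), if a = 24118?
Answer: 525219532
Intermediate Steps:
C = -742 (C = 7 - 1*749 = 7 - 749 = -742)
(-20764 + C)*(a - 48540) = (-20764 - 742)*(24118 - 48540) = -21506*(-24422) = 525219532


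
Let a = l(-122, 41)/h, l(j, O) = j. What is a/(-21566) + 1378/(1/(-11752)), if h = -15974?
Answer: -2789422409944413/172247642 ≈ -1.6194e+7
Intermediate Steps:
a = 61/7987 (a = -122/(-15974) = -122*(-1/15974) = 61/7987 ≈ 0.0076374)
a/(-21566) + 1378/(1/(-11752)) = (61/7987)/(-21566) + 1378/(1/(-11752)) = (61/7987)*(-1/21566) + 1378/(-1/11752) = -61/172247642 + 1378*(-11752) = -61/172247642 - 16194256 = -2789422409944413/172247642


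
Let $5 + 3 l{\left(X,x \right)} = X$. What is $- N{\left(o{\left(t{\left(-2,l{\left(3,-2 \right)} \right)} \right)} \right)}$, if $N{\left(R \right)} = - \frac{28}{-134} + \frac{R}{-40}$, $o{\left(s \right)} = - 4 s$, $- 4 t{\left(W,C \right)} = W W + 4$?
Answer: $- \frac{3}{335} \approx -0.0089552$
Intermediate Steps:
$l{\left(X,x \right)} = - \frac{5}{3} + \frac{X}{3}$
$t{\left(W,C \right)} = -1 - \frac{W^{2}}{4}$ ($t{\left(W,C \right)} = - \frac{W W + 4}{4} = - \frac{W^{2} + 4}{4} = - \frac{4 + W^{2}}{4} = -1 - \frac{W^{2}}{4}$)
$N{\left(R \right)} = \frac{14}{67} - \frac{R}{40}$ ($N{\left(R \right)} = \left(-28\right) \left(- \frac{1}{134}\right) + R \left(- \frac{1}{40}\right) = \frac{14}{67} - \frac{R}{40}$)
$- N{\left(o{\left(t{\left(-2,l{\left(3,-2 \right)} \right)} \right)} \right)} = - (\frac{14}{67} - \frac{\left(-4\right) \left(-1 - \frac{\left(-2\right)^{2}}{4}\right)}{40}) = - (\frac{14}{67} - \frac{\left(-4\right) \left(-1 - 1\right)}{40}) = - (\frac{14}{67} - \frac{\left(-4\right) \left(-2\right)}{40}) = - (\frac{14}{67} - \frac{1}{5}) = \left(-1\right) \frac{3}{335} = - \frac{3}{335}$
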